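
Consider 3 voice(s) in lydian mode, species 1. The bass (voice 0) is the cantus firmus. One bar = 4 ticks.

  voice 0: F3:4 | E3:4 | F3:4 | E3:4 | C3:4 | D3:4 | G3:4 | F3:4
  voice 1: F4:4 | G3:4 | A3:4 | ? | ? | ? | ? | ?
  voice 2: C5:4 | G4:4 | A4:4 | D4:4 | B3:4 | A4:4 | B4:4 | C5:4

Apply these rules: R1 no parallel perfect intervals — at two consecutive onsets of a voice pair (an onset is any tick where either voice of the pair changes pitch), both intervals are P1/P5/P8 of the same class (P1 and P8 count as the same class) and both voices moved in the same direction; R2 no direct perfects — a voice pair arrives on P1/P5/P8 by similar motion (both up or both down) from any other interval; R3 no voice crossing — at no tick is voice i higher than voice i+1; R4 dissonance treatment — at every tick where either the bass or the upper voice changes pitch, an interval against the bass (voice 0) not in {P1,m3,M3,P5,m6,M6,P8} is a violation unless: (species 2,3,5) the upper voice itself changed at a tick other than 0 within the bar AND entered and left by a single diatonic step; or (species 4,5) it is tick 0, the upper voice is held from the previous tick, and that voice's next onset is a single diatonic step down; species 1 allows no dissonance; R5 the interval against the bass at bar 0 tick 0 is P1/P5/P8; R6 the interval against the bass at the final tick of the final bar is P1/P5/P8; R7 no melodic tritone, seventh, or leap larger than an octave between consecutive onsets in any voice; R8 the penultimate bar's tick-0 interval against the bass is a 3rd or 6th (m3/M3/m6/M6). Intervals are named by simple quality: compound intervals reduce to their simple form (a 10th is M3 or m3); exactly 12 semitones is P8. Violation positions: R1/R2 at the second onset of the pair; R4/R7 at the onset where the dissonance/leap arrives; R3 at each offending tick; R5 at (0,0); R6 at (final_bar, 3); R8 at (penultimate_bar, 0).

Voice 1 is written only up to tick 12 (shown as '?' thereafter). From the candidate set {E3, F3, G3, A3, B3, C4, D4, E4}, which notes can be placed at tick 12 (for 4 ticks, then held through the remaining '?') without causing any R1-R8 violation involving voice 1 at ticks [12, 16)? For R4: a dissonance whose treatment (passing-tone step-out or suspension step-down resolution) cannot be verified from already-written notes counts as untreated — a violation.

E3: violates R2
F3: violates R4
G3: violates R2
A3: violates R4
B3: legal
C4: legal
D4: violates R4
E4: violates R3

{B3, C4}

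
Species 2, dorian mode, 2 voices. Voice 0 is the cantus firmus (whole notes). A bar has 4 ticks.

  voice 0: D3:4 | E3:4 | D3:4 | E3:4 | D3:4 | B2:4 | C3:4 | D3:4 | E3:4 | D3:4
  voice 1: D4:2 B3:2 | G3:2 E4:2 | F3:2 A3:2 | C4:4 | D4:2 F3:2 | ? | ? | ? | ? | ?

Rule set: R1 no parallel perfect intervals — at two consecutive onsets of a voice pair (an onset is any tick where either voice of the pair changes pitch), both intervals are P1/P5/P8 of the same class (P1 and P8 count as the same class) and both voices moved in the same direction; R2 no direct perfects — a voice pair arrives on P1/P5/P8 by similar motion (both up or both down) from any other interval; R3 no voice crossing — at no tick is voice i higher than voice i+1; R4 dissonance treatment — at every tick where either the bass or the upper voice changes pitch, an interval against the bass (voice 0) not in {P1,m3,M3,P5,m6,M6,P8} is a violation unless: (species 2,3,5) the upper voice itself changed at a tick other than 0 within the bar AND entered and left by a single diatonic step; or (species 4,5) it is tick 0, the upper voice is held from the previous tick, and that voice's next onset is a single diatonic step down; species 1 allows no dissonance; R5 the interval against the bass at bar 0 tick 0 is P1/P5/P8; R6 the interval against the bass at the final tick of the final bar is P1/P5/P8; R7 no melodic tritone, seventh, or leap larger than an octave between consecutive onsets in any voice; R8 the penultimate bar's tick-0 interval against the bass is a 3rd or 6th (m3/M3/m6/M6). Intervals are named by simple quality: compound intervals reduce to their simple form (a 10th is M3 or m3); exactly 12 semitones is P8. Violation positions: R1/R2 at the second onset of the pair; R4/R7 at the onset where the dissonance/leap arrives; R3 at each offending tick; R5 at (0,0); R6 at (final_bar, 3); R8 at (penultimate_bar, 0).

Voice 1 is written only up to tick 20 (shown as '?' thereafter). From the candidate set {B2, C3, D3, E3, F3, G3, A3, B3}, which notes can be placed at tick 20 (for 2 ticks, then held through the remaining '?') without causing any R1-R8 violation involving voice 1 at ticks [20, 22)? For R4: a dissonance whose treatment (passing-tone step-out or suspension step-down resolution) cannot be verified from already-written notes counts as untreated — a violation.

{D3, G3}

B2: violates R2,R7
C3: violates R4
D3: legal
E3: violates R4
F3: violates R4
G3: legal
A3: violates R4
B3: violates R7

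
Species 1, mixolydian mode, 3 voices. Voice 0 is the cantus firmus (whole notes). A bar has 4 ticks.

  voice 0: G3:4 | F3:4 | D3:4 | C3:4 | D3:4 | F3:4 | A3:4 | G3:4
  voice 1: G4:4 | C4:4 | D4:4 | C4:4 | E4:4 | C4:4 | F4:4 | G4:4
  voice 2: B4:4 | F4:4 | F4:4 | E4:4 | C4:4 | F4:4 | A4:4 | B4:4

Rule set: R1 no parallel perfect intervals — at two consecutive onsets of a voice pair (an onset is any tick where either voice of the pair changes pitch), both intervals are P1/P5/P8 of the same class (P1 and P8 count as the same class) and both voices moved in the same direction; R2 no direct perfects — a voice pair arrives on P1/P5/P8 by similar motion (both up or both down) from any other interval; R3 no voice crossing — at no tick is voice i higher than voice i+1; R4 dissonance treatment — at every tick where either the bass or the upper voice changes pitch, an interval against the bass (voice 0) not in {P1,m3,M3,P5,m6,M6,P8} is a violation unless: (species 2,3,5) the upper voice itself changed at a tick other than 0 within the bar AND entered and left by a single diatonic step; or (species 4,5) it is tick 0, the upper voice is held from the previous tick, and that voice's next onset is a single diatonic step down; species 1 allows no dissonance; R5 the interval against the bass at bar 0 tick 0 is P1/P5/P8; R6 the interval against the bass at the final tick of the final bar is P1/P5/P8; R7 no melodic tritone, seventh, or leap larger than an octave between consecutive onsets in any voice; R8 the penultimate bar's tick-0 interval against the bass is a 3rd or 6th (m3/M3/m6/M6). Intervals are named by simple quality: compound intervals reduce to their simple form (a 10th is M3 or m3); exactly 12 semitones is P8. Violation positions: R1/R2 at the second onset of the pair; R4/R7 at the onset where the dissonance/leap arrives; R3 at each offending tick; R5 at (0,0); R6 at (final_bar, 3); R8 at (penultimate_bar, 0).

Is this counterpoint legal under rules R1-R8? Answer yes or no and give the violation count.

bar 0: v0=G3 v1=G4 v2=B4 (M3)
bar 1: v0=F3 v1=C4 v2=F4 (P8)
bar 2: v0=D3 v1=D4 v2=F4 (m3)
bar 3: v0=C3 v1=C4 v2=E4 (M3)
bar 4: v0=D3 v1=E4 v2=C4 (m7)
bar 5: v0=F3 v1=C4 v2=F4 (P8)
bar 6: v0=A3 v1=F4 v2=A4 (P8)
bar 7: v0=G3 v1=G4 v2=B4 (M3)
  R5 @ bar0.0: opens on M3
  R2 @ bar1.0: G3/G4 P8 -> F3/C4 P5 similar
  R2 @ bar1.0: G3/B4 M3 -> F3/F4 P8 similar
  R7 @ bar1.0: B4->F4 leap 6st
  R1 @ bar3.0: D3/D4 P8 -> C3/C4 P8 similar
  R3 @ bar4.0: E4 above C4
  R4 @ bar4.0: D3/E4 M2 untreated
  R4 @ bar4.0: D3/C4 m7 untreated
  R3 @ bar4.1: E4 above C4
  R3 @ bar4.2: E4 above C4
  R3 @ bar4.3: E4 above C4
  R2 @ bar5.0: D3/C4 m7 -> F3/F4 P8 similar
  R1 @ bar6.0: F3/F4 P8 -> A3/A4 P8 similar
  R8 @ bar6.0: penult P8 not 3rd/6th
  R6 @ bar7.3: closes on M3

No (15 violations)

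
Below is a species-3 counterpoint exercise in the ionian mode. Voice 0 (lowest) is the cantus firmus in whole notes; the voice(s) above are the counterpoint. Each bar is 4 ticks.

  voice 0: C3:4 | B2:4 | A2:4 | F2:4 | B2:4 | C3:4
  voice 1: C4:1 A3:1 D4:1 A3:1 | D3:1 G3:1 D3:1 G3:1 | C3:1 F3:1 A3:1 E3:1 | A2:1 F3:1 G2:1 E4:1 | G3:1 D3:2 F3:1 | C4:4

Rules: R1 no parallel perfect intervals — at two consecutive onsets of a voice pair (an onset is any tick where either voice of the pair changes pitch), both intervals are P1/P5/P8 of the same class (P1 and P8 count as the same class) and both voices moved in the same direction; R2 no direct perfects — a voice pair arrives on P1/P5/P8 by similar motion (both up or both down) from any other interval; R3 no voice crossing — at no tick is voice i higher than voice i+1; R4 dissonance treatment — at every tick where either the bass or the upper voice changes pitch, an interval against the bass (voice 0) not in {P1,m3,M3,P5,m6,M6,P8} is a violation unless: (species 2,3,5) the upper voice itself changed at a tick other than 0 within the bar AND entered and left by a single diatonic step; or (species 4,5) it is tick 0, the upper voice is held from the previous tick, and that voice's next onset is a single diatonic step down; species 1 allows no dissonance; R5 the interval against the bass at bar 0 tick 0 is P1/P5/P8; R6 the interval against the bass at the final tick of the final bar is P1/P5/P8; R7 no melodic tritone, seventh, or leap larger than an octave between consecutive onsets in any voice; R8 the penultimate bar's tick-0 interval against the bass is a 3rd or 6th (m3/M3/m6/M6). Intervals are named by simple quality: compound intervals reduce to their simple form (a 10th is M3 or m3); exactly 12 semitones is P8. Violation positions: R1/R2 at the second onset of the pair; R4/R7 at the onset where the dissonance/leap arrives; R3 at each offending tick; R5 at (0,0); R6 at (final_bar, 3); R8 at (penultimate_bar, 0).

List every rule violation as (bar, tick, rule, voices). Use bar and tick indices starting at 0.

bar 0: v0=C3 v1=C4 downbeat P8
bar 1: v0=B2 v1=D3 downbeat m3
bar 2: v0=A2 v1=C3 downbeat m3
bar 3: v0=F2 v1=A2 downbeat M3
bar 4: v0=B2 v1=G3 downbeat m6
bar 5: v0=C3 v1=C4 downbeat P8
  -> R4 @ bar 0 tick 2 v(0, 1): C3/D4 M2 untreated
  -> R4 @ bar 3 tick 2 v(0, 1): F2/G2 M2 untreated
  -> R7 @ bar 3 tick 2 v(1,): F3->G2 leap 10st
  -> R4 @ bar 3 tick 3 v(0, 1): F2/E4 M7 untreated
  -> R7 @ bar 3 tick 3 v(1,): G2->E4 leap 21st
  -> R7 @ bar 4 tick 0 v(0,): F2->B2 leap 6st
  -> R4 @ bar 4 tick 3 v(0, 1): B2/F3 TT untreated
  -> R2 @ bar 5 tick 0 v(0, 1): B2/F3 TT -> C3/C4 P8 similar

(0, 2, R4, (0, 1))
(3, 2, R4, (0, 1))
(3, 2, R7, (1,))
(3, 3, R4, (0, 1))
(3, 3, R7, (1,))
(4, 0, R7, (0,))
(4, 3, R4, (0, 1))
(5, 0, R2, (0, 1))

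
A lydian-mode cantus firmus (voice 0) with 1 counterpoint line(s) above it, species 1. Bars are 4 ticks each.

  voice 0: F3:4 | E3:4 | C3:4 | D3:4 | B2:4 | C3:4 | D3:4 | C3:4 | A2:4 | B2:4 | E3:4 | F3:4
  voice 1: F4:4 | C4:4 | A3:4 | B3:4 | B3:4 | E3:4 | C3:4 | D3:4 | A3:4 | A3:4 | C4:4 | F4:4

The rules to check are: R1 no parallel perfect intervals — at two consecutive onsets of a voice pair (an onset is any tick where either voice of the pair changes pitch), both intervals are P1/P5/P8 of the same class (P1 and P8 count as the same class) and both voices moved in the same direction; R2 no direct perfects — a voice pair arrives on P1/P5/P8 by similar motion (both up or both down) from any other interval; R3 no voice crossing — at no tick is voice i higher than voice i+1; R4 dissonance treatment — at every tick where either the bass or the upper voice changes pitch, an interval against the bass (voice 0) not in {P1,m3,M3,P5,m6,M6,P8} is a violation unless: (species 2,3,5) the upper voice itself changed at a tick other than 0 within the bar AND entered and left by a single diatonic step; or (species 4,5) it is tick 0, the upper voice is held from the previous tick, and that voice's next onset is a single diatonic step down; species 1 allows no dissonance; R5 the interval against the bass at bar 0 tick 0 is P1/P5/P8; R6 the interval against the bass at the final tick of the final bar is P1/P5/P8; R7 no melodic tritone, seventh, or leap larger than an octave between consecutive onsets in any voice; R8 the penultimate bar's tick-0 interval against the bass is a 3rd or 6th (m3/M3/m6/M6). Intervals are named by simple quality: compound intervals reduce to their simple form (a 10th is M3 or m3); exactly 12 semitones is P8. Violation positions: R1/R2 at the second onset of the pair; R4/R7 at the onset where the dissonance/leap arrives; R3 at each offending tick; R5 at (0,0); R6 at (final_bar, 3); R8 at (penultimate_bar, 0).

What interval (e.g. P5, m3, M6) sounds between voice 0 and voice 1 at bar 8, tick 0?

P8

voice 0=A2 voice 1=A3 -> P8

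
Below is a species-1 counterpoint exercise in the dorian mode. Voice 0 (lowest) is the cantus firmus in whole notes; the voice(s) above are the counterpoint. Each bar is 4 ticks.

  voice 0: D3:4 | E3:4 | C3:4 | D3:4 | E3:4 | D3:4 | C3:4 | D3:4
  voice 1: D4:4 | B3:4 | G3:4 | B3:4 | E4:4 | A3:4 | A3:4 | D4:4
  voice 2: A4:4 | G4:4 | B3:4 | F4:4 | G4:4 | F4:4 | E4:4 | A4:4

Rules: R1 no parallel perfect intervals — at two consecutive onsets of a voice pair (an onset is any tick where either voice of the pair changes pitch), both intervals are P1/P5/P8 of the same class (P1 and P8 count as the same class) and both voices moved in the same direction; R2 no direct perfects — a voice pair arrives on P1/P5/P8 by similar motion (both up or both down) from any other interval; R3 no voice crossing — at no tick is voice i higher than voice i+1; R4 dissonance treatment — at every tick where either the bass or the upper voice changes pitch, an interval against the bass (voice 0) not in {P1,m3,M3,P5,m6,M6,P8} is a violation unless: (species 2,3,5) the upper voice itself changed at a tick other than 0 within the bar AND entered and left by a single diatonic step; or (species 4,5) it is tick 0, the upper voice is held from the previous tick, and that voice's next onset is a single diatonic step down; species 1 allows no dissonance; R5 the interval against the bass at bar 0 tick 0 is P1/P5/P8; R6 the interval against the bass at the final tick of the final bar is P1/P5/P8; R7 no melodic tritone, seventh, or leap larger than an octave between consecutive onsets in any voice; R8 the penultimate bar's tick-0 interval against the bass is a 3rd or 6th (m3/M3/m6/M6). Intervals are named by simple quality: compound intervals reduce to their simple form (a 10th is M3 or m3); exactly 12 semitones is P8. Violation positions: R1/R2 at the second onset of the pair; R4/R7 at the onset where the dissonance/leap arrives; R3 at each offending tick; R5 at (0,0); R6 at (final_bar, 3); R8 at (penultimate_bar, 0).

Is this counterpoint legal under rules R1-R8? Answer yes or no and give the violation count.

No (8 violations)

bar 0: v0=D3 v1=D4 v2=A4 (P5)
bar 1: v0=E3 v1=B3 v2=G4 (m3)
bar 2: v0=C3 v1=G3 v2=B3 (M7)
bar 3: v0=D3 v1=B3 v2=F4 (m3)
bar 4: v0=E3 v1=E4 v2=G4 (m3)
bar 5: v0=D3 v1=A3 v2=F4 (m3)
bar 6: v0=C3 v1=A3 v2=E4 (M3)
bar 7: v0=D3 v1=D4 v2=A4 (P5)
  R1 @ bar2.0: E3/B3 P5 -> C3/G3 P5 similar
  R4 @ bar2.0: C3/B3 M7 untreated
  R7 @ bar3.0: B3->F4 leap 6st
  R2 @ bar4.0: D3/B3 M6 -> E3/E4 P8 similar
  R2 @ bar5.0: E3/E4 P8 -> D3/A3 P5 similar
  R1 @ bar7.0: A3/E4 P5 -> D4/A4 P5 similar
  R2 @ bar7.0: C3/A3 M6 -> D3/D4 P8 similar
  R2 @ bar7.0: C3/E4 M3 -> D3/A4 P5 similar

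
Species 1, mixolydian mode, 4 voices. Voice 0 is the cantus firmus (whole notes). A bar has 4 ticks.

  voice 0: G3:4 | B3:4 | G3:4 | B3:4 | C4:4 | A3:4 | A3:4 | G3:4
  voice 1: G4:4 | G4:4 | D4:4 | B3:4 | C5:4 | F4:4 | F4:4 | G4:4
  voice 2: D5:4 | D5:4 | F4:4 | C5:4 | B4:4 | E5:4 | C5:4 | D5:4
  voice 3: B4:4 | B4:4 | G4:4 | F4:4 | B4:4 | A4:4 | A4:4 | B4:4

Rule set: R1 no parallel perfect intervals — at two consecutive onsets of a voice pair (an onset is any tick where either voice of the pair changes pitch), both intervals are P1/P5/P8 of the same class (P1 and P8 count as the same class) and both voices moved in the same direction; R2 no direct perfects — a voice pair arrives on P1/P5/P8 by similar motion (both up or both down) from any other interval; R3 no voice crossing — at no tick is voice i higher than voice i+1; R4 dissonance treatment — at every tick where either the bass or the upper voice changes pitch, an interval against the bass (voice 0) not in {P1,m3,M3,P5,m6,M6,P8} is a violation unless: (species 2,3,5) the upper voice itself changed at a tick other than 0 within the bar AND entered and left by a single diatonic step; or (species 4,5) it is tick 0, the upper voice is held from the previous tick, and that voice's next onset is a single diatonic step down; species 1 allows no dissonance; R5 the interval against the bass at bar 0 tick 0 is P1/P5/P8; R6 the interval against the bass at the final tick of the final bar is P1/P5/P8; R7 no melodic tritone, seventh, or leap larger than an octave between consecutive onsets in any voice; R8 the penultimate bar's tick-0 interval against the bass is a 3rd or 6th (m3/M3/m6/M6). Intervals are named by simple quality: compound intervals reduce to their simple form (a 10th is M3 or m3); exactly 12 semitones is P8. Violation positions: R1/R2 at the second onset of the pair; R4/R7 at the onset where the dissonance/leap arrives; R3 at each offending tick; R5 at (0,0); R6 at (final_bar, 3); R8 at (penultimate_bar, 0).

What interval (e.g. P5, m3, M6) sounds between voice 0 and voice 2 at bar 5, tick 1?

P5

voice 0=A3 voice 2=E5 -> P5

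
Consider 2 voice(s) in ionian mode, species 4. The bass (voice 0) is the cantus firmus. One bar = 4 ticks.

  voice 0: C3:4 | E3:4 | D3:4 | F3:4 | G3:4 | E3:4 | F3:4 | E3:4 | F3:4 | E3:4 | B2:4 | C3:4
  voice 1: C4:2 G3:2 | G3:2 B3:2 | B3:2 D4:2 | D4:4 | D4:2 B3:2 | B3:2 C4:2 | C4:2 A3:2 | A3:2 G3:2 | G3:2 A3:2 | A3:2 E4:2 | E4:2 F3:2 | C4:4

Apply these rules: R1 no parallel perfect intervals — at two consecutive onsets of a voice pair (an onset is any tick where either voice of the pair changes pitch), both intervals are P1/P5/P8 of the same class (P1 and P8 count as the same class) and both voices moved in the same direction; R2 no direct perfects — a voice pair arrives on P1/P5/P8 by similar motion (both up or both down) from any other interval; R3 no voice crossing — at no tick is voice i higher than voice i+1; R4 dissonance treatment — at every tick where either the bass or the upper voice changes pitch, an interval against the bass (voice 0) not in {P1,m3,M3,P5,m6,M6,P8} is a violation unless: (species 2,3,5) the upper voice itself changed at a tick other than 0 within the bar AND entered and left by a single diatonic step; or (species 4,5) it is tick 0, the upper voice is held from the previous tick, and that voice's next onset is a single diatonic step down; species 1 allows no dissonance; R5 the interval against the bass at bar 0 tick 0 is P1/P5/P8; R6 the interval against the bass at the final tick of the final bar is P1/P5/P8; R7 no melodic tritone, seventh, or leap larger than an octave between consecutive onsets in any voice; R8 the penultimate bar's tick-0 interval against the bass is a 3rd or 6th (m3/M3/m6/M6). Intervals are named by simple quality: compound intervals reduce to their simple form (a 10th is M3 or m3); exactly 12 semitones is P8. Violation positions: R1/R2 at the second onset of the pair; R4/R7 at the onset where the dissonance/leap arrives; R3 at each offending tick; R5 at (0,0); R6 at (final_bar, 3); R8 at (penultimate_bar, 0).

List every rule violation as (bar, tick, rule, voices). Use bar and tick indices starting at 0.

(8, 0, R4, (0, 1))
(9, 0, R4, (0, 1))
(10, 0, R4, (0, 1))
(10, 0, R8, (0, 1))
(10, 2, R4, (0, 1))
(10, 2, R7, (1,))
(11, 0, R2, (0, 1))

bar 0: v0=C3 v1=C4 downbeat P8
bar 1: v0=E3 v1=G3 downbeat m3
bar 2: v0=D3 v1=B3 downbeat M6
bar 3: v0=F3 v1=D4 downbeat M6
bar 4: v0=G3 v1=D4 downbeat P5
bar 5: v0=E3 v1=B3 downbeat P5
bar 6: v0=F3 v1=C4 downbeat P5
bar 7: v0=E3 v1=A3 downbeat P4
bar 8: v0=F3 v1=G3 downbeat M2
bar 9: v0=E3 v1=A3 downbeat P4
bar 10: v0=B2 v1=E4 downbeat P4
bar 11: v0=C3 v1=C4 downbeat P8
  -> R4 @ bar 8 tick 0 v(0, 1): F3/G3 M2 untreated
  -> R4 @ bar 9 tick 0 v(0, 1): E3/A3 P4 untreated
  -> R4 @ bar 10 tick 0 v(0, 1): B2/E4 P4 untreated
  -> R8 @ bar 10 tick 0 v(0, 1): penult P4 not 3rd/6th
  -> R4 @ bar 10 tick 2 v(0, 1): B2/F3 TT untreated
  -> R7 @ bar 10 tick 2 v(1,): E4->F3 leap 11st
  -> R2 @ bar 11 tick 0 v(0, 1): B2/F3 TT -> C3/C4 P8 similar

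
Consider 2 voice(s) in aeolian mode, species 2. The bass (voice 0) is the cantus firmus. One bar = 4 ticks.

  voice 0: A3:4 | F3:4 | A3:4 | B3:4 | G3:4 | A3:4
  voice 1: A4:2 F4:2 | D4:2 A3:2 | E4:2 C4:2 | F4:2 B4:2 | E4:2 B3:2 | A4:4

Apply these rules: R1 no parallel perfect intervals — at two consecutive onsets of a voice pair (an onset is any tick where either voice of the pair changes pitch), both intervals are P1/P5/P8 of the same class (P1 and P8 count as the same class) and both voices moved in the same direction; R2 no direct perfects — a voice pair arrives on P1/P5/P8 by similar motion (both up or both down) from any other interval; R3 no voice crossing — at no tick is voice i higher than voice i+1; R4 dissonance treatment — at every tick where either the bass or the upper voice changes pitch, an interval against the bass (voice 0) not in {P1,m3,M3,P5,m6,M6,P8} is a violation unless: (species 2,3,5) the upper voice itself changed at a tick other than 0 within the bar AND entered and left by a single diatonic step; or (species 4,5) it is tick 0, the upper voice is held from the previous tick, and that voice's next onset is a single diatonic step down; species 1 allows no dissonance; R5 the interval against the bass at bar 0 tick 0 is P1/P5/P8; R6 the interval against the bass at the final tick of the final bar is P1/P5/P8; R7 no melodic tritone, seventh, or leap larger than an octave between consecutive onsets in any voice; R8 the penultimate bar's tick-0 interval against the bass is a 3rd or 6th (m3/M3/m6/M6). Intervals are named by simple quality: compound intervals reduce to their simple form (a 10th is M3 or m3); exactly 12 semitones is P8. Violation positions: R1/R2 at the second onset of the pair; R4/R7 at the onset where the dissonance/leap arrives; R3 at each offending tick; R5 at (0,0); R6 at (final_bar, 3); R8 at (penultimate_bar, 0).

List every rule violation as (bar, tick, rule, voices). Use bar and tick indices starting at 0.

bar 0: v0=A3 v1=A4 downbeat P8
bar 1: v0=F3 v1=D4 downbeat M6
bar 2: v0=A3 v1=E4 downbeat P5
bar 3: v0=B3 v1=F4 downbeat TT
bar 4: v0=G3 v1=E4 downbeat M6
bar 5: v0=A3 v1=A4 downbeat P8
  -> R2 @ bar 2 tick 0 v(0, 1): F3/A3 M3 -> A3/E4 P5 similar
  -> R4 @ bar 3 tick 0 v(0, 1): B3/F4 TT untreated
  -> R7 @ bar 3 tick 2 v(1,): F4->B4 leap 6st
  -> R2 @ bar 5 tick 0 v(0, 1): G3/B3 M3 -> A3/A4 P8 similar
  -> R7 @ bar 5 tick 0 v(1,): B3->A4 leap 10st

(2, 0, R2, (0, 1))
(3, 0, R4, (0, 1))
(3, 2, R7, (1,))
(5, 0, R2, (0, 1))
(5, 0, R7, (1,))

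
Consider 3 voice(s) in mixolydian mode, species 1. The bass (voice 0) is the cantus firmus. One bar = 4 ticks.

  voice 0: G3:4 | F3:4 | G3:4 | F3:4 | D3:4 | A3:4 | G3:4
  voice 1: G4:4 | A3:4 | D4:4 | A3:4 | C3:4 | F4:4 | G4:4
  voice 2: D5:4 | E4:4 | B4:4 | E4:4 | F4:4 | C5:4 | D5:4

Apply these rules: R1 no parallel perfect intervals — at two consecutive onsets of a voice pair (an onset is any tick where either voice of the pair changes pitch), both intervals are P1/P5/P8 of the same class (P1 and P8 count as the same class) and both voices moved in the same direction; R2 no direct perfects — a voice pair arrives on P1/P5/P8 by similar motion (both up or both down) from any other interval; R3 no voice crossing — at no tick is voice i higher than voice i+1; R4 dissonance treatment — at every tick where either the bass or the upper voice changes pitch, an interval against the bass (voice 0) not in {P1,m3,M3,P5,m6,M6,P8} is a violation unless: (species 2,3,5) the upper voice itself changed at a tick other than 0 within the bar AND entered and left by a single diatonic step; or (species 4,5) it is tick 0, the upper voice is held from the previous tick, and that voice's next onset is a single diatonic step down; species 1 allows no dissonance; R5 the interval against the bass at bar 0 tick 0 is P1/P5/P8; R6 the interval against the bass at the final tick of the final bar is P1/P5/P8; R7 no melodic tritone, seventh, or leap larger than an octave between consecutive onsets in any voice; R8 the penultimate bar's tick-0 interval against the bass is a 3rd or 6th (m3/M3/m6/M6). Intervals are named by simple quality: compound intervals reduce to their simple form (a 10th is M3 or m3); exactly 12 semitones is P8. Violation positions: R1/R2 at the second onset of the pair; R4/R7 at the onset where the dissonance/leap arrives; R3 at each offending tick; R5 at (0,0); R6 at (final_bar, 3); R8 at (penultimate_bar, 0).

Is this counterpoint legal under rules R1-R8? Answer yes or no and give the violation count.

No (15 violations)

bar 0: v0=G3 v1=G4 v2=D5 (P5)
bar 1: v0=F3 v1=A3 v2=E4 (M7)
bar 2: v0=G3 v1=D4 v2=B4 (M3)
bar 3: v0=F3 v1=A3 v2=E4 (M7)
bar 4: v0=D3 v1=C3 v2=F4 (m3)
bar 5: v0=A3 v1=F4 v2=C5 (m3)
bar 6: v0=G3 v1=G4 v2=D5 (P5)
  R1 @ bar1.0: G4/D5 P5 -> A3/E4 P5 similar
  R4 @ bar1.0: F3/E4 M7 untreated
  R7 @ bar1.0: G4->A3 leap 10st
  R7 @ bar1.0: D5->E4 leap 10st
  R2 @ bar2.0: F3/A3 M3 -> G3/D4 P5 similar
  R2 @ bar3.0: D4/B4 M6 -> A3/E4 P5 similar
  R4 @ bar3.0: F3/E4 M7 untreated
  R3 @ bar4.0: D3 above C3
  R4 @ bar4.0: D3/C3 M2 untreated
  R3 @ bar4.1: D3 above C3
  R3 @ bar4.2: D3 above C3
  R3 @ bar4.3: D3 above C3
  R2 @ bar5.0: C3/F4 P4 -> F4/C5 P5 similar
  R7 @ bar5.0: C3->F4 leap 17st
  R1 @ bar6.0: F4/C5 P5 -> G4/D5 P5 similar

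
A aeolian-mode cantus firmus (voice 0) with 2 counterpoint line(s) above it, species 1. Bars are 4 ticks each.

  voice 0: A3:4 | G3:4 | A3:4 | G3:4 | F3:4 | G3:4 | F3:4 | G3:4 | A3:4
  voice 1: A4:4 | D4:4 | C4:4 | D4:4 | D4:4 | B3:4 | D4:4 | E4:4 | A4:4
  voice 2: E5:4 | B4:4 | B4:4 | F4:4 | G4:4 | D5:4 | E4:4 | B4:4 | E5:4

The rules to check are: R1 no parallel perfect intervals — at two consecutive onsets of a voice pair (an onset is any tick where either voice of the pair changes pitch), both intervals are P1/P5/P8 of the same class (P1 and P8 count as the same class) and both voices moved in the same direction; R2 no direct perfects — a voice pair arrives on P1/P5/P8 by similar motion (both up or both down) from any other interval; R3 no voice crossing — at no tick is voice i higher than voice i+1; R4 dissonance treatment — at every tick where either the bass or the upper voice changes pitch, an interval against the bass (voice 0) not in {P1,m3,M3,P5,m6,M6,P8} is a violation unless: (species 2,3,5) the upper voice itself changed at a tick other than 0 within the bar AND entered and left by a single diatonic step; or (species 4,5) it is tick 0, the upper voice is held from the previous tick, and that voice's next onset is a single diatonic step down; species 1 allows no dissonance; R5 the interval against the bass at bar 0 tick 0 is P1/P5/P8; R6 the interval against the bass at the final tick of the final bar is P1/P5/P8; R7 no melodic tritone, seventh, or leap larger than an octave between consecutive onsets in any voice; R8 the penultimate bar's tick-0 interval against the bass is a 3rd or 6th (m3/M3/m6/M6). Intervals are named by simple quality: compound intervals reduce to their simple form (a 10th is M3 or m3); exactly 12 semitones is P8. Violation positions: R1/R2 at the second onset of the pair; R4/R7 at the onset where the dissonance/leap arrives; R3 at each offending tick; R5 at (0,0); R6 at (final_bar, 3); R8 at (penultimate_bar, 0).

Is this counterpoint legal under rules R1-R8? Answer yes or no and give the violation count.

bar 0: v0=A3 v1=A4 v2=E5 (P5)
bar 1: v0=G3 v1=D4 v2=B4 (M3)
bar 2: v0=A3 v1=C4 v2=B4 (M2)
bar 3: v0=G3 v1=D4 v2=F4 (m7)
bar 4: v0=F3 v1=D4 v2=G4 (M2)
bar 5: v0=G3 v1=B3 v2=D5 (P5)
bar 6: v0=F3 v1=D4 v2=E4 (M7)
bar 7: v0=G3 v1=E4 v2=B4 (M3)
bar 8: v0=A3 v1=A4 v2=E5 (P5)
  R2 @ bar1.0: A3/A4 P8 -> G3/D4 P5 similar
  R4 @ bar2.0: A3/B4 M2 untreated
  R4 @ bar3.0: G3/F4 m7 untreated
  R7 @ bar3.0: B4->F4 leap 6st
  R4 @ bar4.0: F3/G4 M2 untreated
  R2 @ bar5.0: F3/G4 M2 -> G3/D5 P5 similar
  R4 @ bar6.0: F3/E4 M7 untreated
  R7 @ bar6.0: D5->E4 leap 10st
  R2 @ bar7.0: D4/E4 M2 -> E4/B4 P5 similar
  R1 @ bar8.0: E4/B4 P5 -> A4/E5 P5 similar
  R2 @ bar8.0: G3/E4 M6 -> A3/A4 P8 similar
  R2 @ bar8.0: G3/B4 M3 -> A3/E5 P5 similar

No (12 violations)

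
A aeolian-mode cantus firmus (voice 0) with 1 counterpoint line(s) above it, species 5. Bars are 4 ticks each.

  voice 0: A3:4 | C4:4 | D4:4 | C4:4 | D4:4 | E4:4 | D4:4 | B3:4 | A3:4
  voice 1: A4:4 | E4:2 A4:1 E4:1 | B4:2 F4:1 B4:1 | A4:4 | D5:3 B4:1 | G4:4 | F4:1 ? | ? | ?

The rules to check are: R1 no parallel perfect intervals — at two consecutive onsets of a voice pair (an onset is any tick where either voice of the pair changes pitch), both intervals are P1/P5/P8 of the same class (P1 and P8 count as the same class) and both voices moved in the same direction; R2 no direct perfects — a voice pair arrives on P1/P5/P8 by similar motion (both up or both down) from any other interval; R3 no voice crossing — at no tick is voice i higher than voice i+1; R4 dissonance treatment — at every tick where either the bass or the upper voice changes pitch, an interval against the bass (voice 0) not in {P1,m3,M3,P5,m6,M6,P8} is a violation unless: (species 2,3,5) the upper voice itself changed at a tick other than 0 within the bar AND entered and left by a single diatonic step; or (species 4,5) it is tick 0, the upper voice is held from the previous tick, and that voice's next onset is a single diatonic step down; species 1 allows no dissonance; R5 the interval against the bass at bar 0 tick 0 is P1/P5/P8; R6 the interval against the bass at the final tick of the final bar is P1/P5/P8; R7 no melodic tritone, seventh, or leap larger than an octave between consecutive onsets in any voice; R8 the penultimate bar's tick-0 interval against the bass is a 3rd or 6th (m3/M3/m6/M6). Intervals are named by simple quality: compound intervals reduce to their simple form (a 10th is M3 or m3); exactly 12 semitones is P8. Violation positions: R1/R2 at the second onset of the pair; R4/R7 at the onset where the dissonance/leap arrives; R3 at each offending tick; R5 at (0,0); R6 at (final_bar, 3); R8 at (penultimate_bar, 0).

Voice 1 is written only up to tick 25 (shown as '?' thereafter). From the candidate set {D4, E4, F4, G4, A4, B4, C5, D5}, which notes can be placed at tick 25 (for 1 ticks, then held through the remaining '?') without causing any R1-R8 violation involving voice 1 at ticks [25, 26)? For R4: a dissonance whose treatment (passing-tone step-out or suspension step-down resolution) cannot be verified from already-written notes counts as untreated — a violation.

D4: legal
E4: violates R4
F4: legal
G4: violates R4
A4: legal
B4: violates R7
C5: violates R4
D5: legal

{A4, D4, D5, F4}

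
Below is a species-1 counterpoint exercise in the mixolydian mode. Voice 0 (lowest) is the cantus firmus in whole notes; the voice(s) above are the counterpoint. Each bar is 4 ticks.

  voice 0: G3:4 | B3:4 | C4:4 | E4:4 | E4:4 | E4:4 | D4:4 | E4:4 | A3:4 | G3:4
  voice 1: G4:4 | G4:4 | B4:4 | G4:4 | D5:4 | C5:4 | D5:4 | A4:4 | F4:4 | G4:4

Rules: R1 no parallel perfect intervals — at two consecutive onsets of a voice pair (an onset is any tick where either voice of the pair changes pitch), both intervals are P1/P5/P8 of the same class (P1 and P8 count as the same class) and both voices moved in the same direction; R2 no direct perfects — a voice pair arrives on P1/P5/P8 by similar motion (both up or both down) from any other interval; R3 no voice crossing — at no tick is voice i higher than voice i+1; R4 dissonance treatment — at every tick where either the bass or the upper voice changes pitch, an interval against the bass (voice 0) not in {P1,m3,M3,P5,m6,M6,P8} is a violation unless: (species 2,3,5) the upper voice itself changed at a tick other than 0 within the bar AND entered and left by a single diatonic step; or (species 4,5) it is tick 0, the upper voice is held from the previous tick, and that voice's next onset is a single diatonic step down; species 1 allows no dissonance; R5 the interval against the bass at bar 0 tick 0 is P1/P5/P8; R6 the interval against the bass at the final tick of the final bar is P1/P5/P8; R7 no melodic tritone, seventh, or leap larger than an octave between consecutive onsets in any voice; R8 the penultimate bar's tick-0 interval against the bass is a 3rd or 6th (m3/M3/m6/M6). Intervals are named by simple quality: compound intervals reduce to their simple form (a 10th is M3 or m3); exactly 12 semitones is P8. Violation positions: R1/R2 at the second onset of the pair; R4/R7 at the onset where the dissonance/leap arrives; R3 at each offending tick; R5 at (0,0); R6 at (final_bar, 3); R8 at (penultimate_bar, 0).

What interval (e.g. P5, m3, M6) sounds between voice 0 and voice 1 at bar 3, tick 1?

voice 0=E4 voice 1=G4 -> m3

m3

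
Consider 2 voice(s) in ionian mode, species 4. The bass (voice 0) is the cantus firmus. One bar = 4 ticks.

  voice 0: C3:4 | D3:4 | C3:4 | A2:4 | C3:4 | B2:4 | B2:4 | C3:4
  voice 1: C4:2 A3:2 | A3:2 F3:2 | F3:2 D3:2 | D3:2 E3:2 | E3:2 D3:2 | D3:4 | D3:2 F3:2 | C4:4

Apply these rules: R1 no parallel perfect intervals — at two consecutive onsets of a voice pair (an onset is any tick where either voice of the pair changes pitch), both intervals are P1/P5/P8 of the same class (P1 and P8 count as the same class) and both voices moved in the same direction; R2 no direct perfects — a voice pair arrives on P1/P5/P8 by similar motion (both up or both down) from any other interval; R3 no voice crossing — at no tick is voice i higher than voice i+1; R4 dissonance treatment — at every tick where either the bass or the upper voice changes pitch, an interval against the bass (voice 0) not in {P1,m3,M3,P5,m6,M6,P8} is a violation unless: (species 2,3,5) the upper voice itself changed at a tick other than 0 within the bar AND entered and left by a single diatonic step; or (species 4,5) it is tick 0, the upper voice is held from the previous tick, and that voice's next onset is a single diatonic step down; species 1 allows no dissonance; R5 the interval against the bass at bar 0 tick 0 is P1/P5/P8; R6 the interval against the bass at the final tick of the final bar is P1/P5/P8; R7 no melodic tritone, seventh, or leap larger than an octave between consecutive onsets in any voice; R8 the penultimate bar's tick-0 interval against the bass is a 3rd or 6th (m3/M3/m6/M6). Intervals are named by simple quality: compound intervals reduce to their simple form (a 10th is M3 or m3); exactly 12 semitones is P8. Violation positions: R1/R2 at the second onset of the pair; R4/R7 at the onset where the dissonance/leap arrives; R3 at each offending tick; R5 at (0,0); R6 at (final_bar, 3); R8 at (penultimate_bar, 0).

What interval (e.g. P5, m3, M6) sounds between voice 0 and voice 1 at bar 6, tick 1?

m3

voice 0=B2 voice 1=D3 -> m3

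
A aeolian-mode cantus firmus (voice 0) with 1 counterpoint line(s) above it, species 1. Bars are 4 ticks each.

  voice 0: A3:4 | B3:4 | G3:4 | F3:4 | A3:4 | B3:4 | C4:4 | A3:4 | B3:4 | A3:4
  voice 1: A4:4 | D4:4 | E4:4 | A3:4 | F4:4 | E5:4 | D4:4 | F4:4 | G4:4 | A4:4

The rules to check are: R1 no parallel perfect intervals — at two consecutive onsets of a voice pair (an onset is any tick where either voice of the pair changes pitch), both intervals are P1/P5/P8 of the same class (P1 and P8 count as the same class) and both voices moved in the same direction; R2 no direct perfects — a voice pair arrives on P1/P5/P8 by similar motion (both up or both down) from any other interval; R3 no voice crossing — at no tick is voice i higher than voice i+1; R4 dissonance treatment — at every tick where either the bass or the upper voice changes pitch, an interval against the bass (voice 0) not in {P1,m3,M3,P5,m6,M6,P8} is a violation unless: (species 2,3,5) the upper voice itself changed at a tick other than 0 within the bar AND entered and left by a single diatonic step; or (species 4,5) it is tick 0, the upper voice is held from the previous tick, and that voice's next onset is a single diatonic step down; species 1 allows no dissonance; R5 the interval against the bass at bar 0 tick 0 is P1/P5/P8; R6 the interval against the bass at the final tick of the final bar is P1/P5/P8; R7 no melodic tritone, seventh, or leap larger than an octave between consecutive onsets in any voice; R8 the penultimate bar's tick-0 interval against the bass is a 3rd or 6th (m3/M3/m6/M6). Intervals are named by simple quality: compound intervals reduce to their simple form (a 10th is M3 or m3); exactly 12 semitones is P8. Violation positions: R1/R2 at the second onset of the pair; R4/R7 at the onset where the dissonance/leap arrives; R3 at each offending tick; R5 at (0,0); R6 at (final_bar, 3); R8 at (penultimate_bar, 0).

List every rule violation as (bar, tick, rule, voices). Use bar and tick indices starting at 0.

(5, 0, R4, (0, 1))
(5, 0, R7, (1,))
(6, 0, R4, (0, 1))
(6, 0, R7, (1,))

bar 0: v0=A3 v1=A4 downbeat P8
bar 1: v0=B3 v1=D4 downbeat m3
bar 2: v0=G3 v1=E4 downbeat M6
bar 3: v0=F3 v1=A3 downbeat M3
bar 4: v0=A3 v1=F4 downbeat m6
bar 5: v0=B3 v1=E5 downbeat P4
bar 6: v0=C4 v1=D4 downbeat M2
bar 7: v0=A3 v1=F4 downbeat m6
bar 8: v0=B3 v1=G4 downbeat m6
bar 9: v0=A3 v1=A4 downbeat P8
  -> R4 @ bar 5 tick 0 v(0, 1): B3/E5 P4 untreated
  -> R7 @ bar 5 tick 0 v(1,): F4->E5 leap 11st
  -> R4 @ bar 6 tick 0 v(0, 1): C4/D4 M2 untreated
  -> R7 @ bar 6 tick 0 v(1,): E5->D4 leap 14st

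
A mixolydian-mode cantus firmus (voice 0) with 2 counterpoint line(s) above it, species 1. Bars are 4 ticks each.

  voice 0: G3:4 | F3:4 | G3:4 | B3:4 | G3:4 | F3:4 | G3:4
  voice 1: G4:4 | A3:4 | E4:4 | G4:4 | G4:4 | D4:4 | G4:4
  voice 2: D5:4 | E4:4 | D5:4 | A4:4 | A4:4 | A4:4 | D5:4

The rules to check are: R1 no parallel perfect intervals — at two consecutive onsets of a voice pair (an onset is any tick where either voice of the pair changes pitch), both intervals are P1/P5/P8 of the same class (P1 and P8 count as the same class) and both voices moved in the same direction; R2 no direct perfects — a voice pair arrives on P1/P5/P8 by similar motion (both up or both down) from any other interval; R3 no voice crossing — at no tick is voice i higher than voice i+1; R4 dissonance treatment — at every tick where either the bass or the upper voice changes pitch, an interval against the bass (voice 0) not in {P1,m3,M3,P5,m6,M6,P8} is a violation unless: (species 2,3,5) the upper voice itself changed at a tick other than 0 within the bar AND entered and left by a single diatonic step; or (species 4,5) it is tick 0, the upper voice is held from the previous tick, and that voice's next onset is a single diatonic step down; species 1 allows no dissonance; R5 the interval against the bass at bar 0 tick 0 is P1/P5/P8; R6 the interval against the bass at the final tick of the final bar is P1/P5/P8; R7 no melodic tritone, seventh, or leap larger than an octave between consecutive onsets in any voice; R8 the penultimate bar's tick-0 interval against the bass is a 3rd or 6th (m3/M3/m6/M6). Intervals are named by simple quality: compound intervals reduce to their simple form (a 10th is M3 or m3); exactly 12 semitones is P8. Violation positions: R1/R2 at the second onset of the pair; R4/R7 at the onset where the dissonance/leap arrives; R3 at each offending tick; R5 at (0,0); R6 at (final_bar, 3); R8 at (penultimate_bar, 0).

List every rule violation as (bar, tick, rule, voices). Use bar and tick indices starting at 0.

bar 0: v0=G3 v1=G4 v2=D5 downbeat P5
bar 1: v0=F3 v1=A3 v2=E4 downbeat M7
bar 2: v0=G3 v1=E4 v2=D5 downbeat P5
bar 3: v0=B3 v1=G4 v2=A4 downbeat m7
bar 4: v0=G3 v1=G4 v2=A4 downbeat M2
bar 5: v0=F3 v1=D4 v2=A4 downbeat M3
bar 6: v0=G3 v1=G4 v2=D5 downbeat P5
  -> R1 @ bar 1 tick 0 v(1, 2): G4/D5 P5 -> A3/E4 P5 similar
  -> R4 @ bar 1 tick 0 v(0, 2): F3/E4 M7 untreated
  -> R7 @ bar 1 tick 0 v(1,): G4->A3 leap 10st
  -> R7 @ bar 1 tick 0 v(2,): D5->E4 leap 10st
  -> R2 @ bar 2 tick 0 v(0, 2): F3/E4 M7 -> G3/D5 P5 similar
  -> R7 @ bar 2 tick 0 v(2,): E4->D5 leap 10st
  -> R4 @ bar 3 tick 0 v(0, 2): B3/A4 m7 untreated
  -> R4 @ bar 4 tick 0 v(0, 2): G3/A4 M2 untreated
  -> R1 @ bar 6 tick 0 v(1, 2): D4/A4 P5 -> G4/D5 P5 similar
  -> R2 @ bar 6 tick 0 v(0, 1): F3/D4 M6 -> G3/G4 P8 similar
  -> R2 @ bar 6 tick 0 v(0, 2): F3/A4 M3 -> G3/D5 P5 similar

(1, 0, R1, (1, 2))
(1, 0, R4, (0, 2))
(1, 0, R7, (1,))
(1, 0, R7, (2,))
(2, 0, R2, (0, 2))
(2, 0, R7, (2,))
(3, 0, R4, (0, 2))
(4, 0, R4, (0, 2))
(6, 0, R1, (1, 2))
(6, 0, R2, (0, 1))
(6, 0, R2, (0, 2))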